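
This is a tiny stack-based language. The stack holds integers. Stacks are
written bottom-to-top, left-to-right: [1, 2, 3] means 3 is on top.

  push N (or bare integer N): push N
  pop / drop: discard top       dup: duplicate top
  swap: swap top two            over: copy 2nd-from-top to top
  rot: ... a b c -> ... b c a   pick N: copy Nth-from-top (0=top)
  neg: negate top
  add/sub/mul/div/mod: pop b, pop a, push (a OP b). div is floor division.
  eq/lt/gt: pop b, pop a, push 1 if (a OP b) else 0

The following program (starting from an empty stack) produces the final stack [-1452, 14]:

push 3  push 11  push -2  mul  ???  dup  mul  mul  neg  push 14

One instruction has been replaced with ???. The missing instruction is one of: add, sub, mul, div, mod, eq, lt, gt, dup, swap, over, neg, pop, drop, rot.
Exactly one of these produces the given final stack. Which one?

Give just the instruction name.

Stack before ???: [3, -22]
Stack after ???:  [3, 22]
The instruction that transforms [3, -22] -> [3, 22] is: neg

Answer: neg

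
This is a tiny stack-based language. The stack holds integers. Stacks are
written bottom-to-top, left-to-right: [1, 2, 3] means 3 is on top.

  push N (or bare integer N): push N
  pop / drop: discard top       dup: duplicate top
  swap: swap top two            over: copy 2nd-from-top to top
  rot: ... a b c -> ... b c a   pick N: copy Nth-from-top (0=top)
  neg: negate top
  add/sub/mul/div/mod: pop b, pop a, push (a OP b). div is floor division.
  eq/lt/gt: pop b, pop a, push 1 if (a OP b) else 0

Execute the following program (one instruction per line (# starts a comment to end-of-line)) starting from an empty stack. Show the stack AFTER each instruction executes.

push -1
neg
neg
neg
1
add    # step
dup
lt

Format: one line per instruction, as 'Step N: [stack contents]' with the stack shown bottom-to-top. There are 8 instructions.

Step 1: [-1]
Step 2: [1]
Step 3: [-1]
Step 4: [1]
Step 5: [1, 1]
Step 6: [2]
Step 7: [2, 2]
Step 8: [0]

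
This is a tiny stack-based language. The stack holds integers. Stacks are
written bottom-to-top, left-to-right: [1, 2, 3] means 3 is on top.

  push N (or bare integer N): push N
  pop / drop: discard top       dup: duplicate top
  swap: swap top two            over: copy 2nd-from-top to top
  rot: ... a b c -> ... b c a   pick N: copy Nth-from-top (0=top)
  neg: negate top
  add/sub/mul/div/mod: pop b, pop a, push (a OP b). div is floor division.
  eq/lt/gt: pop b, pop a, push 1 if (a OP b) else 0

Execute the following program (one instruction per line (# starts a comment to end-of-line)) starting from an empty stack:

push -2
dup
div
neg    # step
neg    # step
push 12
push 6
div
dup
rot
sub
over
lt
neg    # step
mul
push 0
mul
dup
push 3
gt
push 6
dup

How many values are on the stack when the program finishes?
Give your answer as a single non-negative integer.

After 'push -2': stack = [-2] (depth 1)
After 'dup': stack = [-2, -2] (depth 2)
After 'div': stack = [1] (depth 1)
After 'neg': stack = [-1] (depth 1)
After 'neg': stack = [1] (depth 1)
After 'push 12': stack = [1, 12] (depth 2)
After 'push 6': stack = [1, 12, 6] (depth 3)
After 'div': stack = [1, 2] (depth 2)
After 'dup': stack = [1, 2, 2] (depth 3)
After 'rot': stack = [2, 2, 1] (depth 3)
  ...
After 'lt': stack = [2, 1] (depth 2)
After 'neg': stack = [2, -1] (depth 2)
After 'mul': stack = [-2] (depth 1)
After 'push 0': stack = [-2, 0] (depth 2)
After 'mul': stack = [0] (depth 1)
After 'dup': stack = [0, 0] (depth 2)
After 'push 3': stack = [0, 0, 3] (depth 3)
After 'gt': stack = [0, 0] (depth 2)
After 'push 6': stack = [0, 0, 6] (depth 3)
After 'dup': stack = [0, 0, 6, 6] (depth 4)

Answer: 4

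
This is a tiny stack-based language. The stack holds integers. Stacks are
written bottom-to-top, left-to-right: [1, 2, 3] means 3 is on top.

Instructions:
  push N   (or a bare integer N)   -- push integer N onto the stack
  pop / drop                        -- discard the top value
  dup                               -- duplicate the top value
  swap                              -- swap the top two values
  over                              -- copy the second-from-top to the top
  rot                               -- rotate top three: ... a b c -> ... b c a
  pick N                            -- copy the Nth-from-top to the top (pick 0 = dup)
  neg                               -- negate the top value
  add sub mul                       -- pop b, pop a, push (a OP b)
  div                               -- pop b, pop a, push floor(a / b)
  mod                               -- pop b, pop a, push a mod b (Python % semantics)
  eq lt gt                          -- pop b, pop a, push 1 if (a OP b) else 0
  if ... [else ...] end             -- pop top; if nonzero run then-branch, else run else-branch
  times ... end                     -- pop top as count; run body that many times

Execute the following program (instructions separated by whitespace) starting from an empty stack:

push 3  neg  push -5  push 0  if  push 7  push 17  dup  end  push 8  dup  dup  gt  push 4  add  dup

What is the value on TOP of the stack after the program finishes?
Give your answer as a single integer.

After 'push 3': [3]
After 'neg': [-3]
After 'push -5': [-3, -5]
After 'push 0': [-3, -5, 0]
After 'if': [-3, -5]
After 'push 8': [-3, -5, 8]
After 'dup': [-3, -5, 8, 8]
After 'dup': [-3, -5, 8, 8, 8]
After 'gt': [-3, -5, 8, 0]
After 'push 4': [-3, -5, 8, 0, 4]
After 'add': [-3, -5, 8, 4]
After 'dup': [-3, -5, 8, 4, 4]

Answer: 4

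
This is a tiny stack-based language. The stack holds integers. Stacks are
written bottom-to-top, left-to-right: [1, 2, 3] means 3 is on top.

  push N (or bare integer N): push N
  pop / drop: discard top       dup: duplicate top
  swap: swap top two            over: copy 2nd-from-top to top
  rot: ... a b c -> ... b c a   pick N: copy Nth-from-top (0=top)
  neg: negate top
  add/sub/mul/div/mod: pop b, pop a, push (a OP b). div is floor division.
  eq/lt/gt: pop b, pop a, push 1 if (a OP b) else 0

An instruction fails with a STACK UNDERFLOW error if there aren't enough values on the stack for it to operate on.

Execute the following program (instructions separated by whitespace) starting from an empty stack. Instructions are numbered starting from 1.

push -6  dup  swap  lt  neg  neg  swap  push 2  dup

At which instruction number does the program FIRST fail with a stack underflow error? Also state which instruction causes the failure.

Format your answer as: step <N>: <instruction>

Answer: step 7: swap

Derivation:
Step 1 ('push -6'): stack = [-6], depth = 1
Step 2 ('dup'): stack = [-6, -6], depth = 2
Step 3 ('swap'): stack = [-6, -6], depth = 2
Step 4 ('lt'): stack = [0], depth = 1
Step 5 ('neg'): stack = [0], depth = 1
Step 6 ('neg'): stack = [0], depth = 1
Step 7 ('swap'): needs 2 value(s) but depth is 1 — STACK UNDERFLOW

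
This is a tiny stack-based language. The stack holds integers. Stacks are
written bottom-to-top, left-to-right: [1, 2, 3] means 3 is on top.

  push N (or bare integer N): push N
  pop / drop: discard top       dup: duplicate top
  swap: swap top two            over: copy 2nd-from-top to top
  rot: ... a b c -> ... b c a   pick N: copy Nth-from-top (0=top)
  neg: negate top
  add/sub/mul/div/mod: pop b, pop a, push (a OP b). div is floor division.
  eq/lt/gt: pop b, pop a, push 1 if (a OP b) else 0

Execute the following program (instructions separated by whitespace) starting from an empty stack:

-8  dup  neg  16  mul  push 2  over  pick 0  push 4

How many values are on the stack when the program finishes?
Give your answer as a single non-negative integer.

After 'push -8': stack = [-8] (depth 1)
After 'dup': stack = [-8, -8] (depth 2)
After 'neg': stack = [-8, 8] (depth 2)
After 'push 16': stack = [-8, 8, 16] (depth 3)
After 'mul': stack = [-8, 128] (depth 2)
After 'push 2': stack = [-8, 128, 2] (depth 3)
After 'over': stack = [-8, 128, 2, 128] (depth 4)
After 'pick 0': stack = [-8, 128, 2, 128, 128] (depth 5)
After 'push 4': stack = [-8, 128, 2, 128, 128, 4] (depth 6)

Answer: 6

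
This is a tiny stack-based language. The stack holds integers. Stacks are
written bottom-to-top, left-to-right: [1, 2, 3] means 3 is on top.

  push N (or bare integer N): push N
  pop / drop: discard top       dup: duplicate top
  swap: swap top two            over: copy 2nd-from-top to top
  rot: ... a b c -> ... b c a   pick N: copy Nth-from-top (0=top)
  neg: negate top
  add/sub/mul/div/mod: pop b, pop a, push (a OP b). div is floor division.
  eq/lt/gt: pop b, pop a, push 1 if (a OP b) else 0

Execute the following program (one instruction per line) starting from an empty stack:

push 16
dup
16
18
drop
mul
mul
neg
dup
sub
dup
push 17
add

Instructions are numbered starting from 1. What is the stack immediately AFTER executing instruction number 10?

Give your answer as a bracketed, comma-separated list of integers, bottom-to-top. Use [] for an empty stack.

Answer: [0]

Derivation:
Step 1 ('push 16'): [16]
Step 2 ('dup'): [16, 16]
Step 3 ('16'): [16, 16, 16]
Step 4 ('18'): [16, 16, 16, 18]
Step 5 ('drop'): [16, 16, 16]
Step 6 ('mul'): [16, 256]
Step 7 ('mul'): [4096]
Step 8 ('neg'): [-4096]
Step 9 ('dup'): [-4096, -4096]
Step 10 ('sub'): [0]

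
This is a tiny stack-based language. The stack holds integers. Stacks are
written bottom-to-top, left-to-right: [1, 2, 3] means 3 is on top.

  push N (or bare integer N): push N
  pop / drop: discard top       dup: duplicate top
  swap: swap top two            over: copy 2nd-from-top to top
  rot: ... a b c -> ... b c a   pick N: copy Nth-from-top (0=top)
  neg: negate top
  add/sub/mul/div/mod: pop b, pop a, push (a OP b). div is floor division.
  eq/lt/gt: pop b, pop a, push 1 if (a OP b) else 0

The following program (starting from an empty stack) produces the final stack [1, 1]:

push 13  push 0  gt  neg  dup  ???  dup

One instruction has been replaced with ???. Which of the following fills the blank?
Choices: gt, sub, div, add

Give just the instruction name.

Answer: div

Derivation:
Stack before ???: [-1, -1]
Stack after ???:  [1]
Checking each choice:
  gt: produces [0, 0]
  sub: produces [0, 0]
  div: MATCH
  add: produces [-2, -2]


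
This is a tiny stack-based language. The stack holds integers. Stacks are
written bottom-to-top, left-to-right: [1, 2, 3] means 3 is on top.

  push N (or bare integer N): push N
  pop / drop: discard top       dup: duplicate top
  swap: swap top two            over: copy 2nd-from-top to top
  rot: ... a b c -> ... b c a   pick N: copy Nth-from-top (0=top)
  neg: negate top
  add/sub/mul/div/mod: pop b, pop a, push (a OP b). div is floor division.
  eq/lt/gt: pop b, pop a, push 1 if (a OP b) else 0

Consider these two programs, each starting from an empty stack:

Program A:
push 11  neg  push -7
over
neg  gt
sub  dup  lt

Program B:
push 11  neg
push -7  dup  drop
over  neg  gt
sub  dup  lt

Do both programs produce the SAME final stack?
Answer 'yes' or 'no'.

Program A trace:
  After 'push 11': [11]
  After 'neg': [-11]
  After 'push -7': [-11, -7]
  After 'over': [-11, -7, -11]
  After 'neg': [-11, -7, 11]
  After 'gt': [-11, 0]
  After 'sub': [-11]
  After 'dup': [-11, -11]
  After 'lt': [0]
Program A final stack: [0]

Program B trace:
  After 'push 11': [11]
  After 'neg': [-11]
  After 'push -7': [-11, -7]
  After 'dup': [-11, -7, -7]
  After 'drop': [-11, -7]
  After 'over': [-11, -7, -11]
  After 'neg': [-11, -7, 11]
  After 'gt': [-11, 0]
  After 'sub': [-11]
  After 'dup': [-11, -11]
  After 'lt': [0]
Program B final stack: [0]
Same: yes

Answer: yes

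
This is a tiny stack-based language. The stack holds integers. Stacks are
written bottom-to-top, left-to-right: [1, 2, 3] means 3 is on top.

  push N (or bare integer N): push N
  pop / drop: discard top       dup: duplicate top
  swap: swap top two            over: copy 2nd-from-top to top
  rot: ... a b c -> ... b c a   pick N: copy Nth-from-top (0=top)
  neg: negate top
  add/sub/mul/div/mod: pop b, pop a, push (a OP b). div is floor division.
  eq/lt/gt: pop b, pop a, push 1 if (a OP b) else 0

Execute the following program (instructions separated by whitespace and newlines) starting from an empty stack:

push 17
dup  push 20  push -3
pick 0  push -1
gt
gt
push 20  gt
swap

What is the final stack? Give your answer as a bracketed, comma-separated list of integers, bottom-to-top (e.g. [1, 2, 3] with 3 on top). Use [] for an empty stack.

After 'push 17': [17]
After 'dup': [17, 17]
After 'push 20': [17, 17, 20]
After 'push -3': [17, 17, 20, -3]
After 'pick 0': [17, 17, 20, -3, -3]
After 'push -1': [17, 17, 20, -3, -3, -1]
After 'gt': [17, 17, 20, -3, 0]
After 'gt': [17, 17, 20, 0]
After 'push 20': [17, 17, 20, 0, 20]
After 'gt': [17, 17, 20, 0]
After 'swap': [17, 17, 0, 20]

Answer: [17, 17, 0, 20]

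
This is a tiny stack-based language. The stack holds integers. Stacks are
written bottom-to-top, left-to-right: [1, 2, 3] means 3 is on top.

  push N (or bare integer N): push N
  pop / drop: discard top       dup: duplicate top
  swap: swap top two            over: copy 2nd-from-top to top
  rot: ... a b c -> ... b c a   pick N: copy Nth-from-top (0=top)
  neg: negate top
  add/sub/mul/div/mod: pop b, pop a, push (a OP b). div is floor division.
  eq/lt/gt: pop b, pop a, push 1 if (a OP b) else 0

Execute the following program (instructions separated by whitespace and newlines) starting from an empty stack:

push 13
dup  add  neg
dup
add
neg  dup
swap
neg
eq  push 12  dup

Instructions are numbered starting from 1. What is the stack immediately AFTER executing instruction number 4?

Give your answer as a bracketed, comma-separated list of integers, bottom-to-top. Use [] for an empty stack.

Answer: [-26]

Derivation:
Step 1 ('push 13'): [13]
Step 2 ('dup'): [13, 13]
Step 3 ('add'): [26]
Step 4 ('neg'): [-26]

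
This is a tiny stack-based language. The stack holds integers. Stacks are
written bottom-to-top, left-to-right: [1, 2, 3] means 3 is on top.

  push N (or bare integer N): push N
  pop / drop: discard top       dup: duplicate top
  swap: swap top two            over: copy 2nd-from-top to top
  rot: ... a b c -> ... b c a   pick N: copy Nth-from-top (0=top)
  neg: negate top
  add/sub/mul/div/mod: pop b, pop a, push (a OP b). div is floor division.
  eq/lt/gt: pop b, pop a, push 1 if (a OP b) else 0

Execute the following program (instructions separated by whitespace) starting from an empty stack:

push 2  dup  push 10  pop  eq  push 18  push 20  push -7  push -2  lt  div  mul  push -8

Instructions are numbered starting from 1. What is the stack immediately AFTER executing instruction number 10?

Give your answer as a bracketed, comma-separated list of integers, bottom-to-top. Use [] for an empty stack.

Answer: [1, 18, 20, 1]

Derivation:
Step 1 ('push 2'): [2]
Step 2 ('dup'): [2, 2]
Step 3 ('push 10'): [2, 2, 10]
Step 4 ('pop'): [2, 2]
Step 5 ('eq'): [1]
Step 6 ('push 18'): [1, 18]
Step 7 ('push 20'): [1, 18, 20]
Step 8 ('push -7'): [1, 18, 20, -7]
Step 9 ('push -2'): [1, 18, 20, -7, -2]
Step 10 ('lt'): [1, 18, 20, 1]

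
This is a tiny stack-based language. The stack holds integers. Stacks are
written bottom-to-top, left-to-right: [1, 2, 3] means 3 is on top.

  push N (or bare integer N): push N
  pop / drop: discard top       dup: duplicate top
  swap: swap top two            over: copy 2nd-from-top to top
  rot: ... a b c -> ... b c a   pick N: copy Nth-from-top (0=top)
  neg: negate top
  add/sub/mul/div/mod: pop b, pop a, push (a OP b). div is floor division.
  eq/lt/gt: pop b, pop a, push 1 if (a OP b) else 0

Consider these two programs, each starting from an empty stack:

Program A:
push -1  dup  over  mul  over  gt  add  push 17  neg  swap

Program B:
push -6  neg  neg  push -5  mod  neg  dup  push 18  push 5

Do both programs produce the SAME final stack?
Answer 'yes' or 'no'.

Program A trace:
  After 'push -1': [-1]
  After 'dup': [-1, -1]
  After 'over': [-1, -1, -1]
  After 'mul': [-1, 1]
  After 'over': [-1, 1, -1]
  After 'gt': [-1, 1]
  After 'add': [0]
  After 'push 17': [0, 17]
  After 'neg': [0, -17]
  After 'swap': [-17, 0]
Program A final stack: [-17, 0]

Program B trace:
  After 'push -6': [-6]
  After 'neg': [6]
  After 'neg': [-6]
  After 'push -5': [-6, -5]
  After 'mod': [-1]
  After 'neg': [1]
  After 'dup': [1, 1]
  After 'push 18': [1, 1, 18]
  After 'push 5': [1, 1, 18, 5]
Program B final stack: [1, 1, 18, 5]
Same: no

Answer: no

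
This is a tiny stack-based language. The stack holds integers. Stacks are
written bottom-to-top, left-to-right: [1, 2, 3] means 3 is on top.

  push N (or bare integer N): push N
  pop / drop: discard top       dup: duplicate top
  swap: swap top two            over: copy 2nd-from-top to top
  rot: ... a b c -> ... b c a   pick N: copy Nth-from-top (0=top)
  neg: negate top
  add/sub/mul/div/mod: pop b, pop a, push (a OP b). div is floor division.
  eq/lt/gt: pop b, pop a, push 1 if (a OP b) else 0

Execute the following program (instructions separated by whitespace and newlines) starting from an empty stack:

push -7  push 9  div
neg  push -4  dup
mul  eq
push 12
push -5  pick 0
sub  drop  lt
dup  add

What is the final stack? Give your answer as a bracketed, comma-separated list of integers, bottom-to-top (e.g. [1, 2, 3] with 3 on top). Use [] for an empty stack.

Answer: [2]

Derivation:
After 'push -7': [-7]
After 'push 9': [-7, 9]
After 'div': [-1]
After 'neg': [1]
After 'push -4': [1, -4]
After 'dup': [1, -4, -4]
After 'mul': [1, 16]
After 'eq': [0]
After 'push 12': [0, 12]
After 'push -5': [0, 12, -5]
After 'pick 0': [0, 12, -5, -5]
After 'sub': [0, 12, 0]
After 'drop': [0, 12]
After 'lt': [1]
After 'dup': [1, 1]
After 'add': [2]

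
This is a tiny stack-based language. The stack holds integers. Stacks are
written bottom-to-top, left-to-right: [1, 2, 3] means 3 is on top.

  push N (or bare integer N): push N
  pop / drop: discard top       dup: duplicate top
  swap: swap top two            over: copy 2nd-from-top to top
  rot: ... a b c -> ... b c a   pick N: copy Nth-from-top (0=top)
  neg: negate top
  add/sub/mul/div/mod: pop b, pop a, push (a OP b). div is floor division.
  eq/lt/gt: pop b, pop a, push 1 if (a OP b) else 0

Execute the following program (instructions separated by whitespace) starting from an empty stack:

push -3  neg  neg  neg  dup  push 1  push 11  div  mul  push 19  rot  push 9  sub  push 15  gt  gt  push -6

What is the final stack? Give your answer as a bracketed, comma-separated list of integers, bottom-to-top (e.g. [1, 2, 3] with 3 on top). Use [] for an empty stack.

After 'push -3': [-3]
After 'neg': [3]
After 'neg': [-3]
After 'neg': [3]
After 'dup': [3, 3]
After 'push 1': [3, 3, 1]
After 'push 11': [3, 3, 1, 11]
After 'div': [3, 3, 0]
After 'mul': [3, 0]
After 'push 19': [3, 0, 19]
After 'rot': [0, 19, 3]
After 'push 9': [0, 19, 3, 9]
After 'sub': [0, 19, -6]
After 'push 15': [0, 19, -6, 15]
After 'gt': [0, 19, 0]
After 'gt': [0, 1]
After 'push -6': [0, 1, -6]

Answer: [0, 1, -6]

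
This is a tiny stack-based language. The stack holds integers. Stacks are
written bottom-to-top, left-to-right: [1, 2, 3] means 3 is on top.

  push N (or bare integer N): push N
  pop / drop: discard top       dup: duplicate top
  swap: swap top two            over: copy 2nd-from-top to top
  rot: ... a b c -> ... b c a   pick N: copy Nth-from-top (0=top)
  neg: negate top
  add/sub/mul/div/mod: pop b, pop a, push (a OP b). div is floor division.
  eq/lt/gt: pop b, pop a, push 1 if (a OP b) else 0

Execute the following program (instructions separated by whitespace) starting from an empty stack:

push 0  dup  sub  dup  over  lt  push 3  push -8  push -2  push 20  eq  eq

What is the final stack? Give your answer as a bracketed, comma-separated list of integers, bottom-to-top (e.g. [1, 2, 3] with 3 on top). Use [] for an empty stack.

After 'push 0': [0]
After 'dup': [0, 0]
After 'sub': [0]
After 'dup': [0, 0]
After 'over': [0, 0, 0]
After 'lt': [0, 0]
After 'push 3': [0, 0, 3]
After 'push -8': [0, 0, 3, -8]
After 'push -2': [0, 0, 3, -8, -2]
After 'push 20': [0, 0, 3, -8, -2, 20]
After 'eq': [0, 0, 3, -8, 0]
After 'eq': [0, 0, 3, 0]

Answer: [0, 0, 3, 0]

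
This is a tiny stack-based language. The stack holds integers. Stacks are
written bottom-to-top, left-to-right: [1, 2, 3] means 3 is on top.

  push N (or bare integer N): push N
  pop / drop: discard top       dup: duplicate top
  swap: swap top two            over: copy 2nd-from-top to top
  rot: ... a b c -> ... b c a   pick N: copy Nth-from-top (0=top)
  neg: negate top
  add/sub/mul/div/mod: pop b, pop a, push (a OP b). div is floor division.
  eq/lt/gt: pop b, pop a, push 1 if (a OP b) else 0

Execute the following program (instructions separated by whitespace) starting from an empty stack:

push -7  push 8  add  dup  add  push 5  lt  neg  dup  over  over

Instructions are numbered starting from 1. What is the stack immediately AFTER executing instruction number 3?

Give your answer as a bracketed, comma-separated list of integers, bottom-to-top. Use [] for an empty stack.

Answer: [1]

Derivation:
Step 1 ('push -7'): [-7]
Step 2 ('push 8'): [-7, 8]
Step 3 ('add'): [1]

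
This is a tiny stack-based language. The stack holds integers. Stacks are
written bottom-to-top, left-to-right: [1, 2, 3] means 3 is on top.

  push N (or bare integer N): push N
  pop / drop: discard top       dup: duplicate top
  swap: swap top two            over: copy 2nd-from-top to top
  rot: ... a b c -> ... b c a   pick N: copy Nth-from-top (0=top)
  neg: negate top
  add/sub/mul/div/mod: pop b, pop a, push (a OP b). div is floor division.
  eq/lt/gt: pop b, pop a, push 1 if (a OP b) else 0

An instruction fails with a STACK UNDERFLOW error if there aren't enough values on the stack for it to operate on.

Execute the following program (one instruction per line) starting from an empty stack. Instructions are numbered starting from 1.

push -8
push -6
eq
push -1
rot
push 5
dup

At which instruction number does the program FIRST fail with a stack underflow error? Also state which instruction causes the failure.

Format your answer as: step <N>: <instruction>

Step 1 ('push -8'): stack = [-8], depth = 1
Step 2 ('push -6'): stack = [-8, -6], depth = 2
Step 3 ('eq'): stack = [0], depth = 1
Step 4 ('push -1'): stack = [0, -1], depth = 2
Step 5 ('rot'): needs 3 value(s) but depth is 2 — STACK UNDERFLOW

Answer: step 5: rot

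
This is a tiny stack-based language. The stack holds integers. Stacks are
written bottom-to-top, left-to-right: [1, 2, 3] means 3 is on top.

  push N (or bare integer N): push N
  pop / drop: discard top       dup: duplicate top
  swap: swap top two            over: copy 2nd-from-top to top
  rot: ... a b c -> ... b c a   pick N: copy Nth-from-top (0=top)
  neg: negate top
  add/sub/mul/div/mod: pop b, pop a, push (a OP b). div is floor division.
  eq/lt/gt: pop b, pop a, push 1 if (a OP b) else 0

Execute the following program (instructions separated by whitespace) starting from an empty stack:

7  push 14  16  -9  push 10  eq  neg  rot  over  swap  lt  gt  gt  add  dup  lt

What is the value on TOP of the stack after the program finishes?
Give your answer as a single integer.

Answer: 0

Derivation:
After 'push 7': [7]
After 'push 14': [7, 14]
After 'push 16': [7, 14, 16]
After 'push -9': [7, 14, 16, -9]
After 'push 10': [7, 14, 16, -9, 10]
After 'eq': [7, 14, 16, 0]
After 'neg': [7, 14, 16, 0]
After 'rot': [7, 16, 0, 14]
After 'over': [7, 16, 0, 14, 0]
After 'swap': [7, 16, 0, 0, 14]
After 'lt': [7, 16, 0, 1]
After 'gt': [7, 16, 0]
After 'gt': [7, 1]
After 'add': [8]
After 'dup': [8, 8]
After 'lt': [0]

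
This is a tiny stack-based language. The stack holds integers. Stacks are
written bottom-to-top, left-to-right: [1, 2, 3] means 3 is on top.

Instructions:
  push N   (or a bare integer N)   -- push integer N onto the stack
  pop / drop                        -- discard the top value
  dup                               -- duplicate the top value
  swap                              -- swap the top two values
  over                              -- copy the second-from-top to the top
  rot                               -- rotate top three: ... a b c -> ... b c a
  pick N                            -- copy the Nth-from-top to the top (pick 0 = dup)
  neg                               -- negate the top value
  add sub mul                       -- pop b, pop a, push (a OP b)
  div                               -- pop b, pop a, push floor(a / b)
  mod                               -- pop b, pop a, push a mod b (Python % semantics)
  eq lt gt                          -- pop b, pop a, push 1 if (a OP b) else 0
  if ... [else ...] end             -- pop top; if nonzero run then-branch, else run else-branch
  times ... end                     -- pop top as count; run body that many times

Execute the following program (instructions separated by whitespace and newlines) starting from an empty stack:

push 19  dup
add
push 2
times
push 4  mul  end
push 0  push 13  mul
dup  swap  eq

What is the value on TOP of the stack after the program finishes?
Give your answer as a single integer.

Answer: 1

Derivation:
After 'push 19': [19]
After 'dup': [19, 19]
After 'add': [38]
After 'push 2': [38, 2]
After 'times': [38]
After 'push 4': [38, 4]
After 'mul': [152]
After 'push 4': [152, 4]
After 'mul': [608]
After 'push 0': [608, 0]
After 'push 13': [608, 0, 13]
After 'mul': [608, 0]
After 'dup': [608, 0, 0]
After 'swap': [608, 0, 0]
After 'eq': [608, 1]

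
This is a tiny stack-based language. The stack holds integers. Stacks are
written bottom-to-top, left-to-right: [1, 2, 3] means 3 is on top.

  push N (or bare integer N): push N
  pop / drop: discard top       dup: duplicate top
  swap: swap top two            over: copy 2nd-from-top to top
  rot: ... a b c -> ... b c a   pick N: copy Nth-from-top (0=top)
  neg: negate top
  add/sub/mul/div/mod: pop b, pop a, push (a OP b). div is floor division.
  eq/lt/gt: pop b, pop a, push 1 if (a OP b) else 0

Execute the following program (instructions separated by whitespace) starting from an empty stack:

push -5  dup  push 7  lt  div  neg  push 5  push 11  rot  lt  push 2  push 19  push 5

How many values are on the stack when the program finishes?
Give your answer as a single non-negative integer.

After 'push -5': stack = [-5] (depth 1)
After 'dup': stack = [-5, -5] (depth 2)
After 'push 7': stack = [-5, -5, 7] (depth 3)
After 'lt': stack = [-5, 1] (depth 2)
After 'div': stack = [-5] (depth 1)
After 'neg': stack = [5] (depth 1)
After 'push 5': stack = [5, 5] (depth 2)
After 'push 11': stack = [5, 5, 11] (depth 3)
After 'rot': stack = [5, 11, 5] (depth 3)
After 'lt': stack = [5, 0] (depth 2)
After 'push 2': stack = [5, 0, 2] (depth 3)
After 'push 19': stack = [5, 0, 2, 19] (depth 4)
After 'push 5': stack = [5, 0, 2, 19, 5] (depth 5)

Answer: 5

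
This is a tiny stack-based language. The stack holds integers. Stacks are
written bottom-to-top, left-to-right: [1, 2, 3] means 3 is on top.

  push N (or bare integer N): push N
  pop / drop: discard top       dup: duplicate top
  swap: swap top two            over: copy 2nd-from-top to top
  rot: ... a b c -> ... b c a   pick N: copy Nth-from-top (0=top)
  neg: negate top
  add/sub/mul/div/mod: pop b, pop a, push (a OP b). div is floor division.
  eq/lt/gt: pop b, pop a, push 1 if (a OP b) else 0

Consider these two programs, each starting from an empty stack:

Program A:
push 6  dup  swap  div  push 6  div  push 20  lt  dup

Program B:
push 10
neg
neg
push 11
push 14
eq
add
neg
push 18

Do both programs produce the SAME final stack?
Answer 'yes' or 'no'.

Program A trace:
  After 'push 6': [6]
  After 'dup': [6, 6]
  After 'swap': [6, 6]
  After 'div': [1]
  After 'push 6': [1, 6]
  After 'div': [0]
  After 'push 20': [0, 20]
  After 'lt': [1]
  After 'dup': [1, 1]
Program A final stack: [1, 1]

Program B trace:
  After 'push 10': [10]
  After 'neg': [-10]
  After 'neg': [10]
  After 'push 11': [10, 11]
  After 'push 14': [10, 11, 14]
  After 'eq': [10, 0]
  After 'add': [10]
  After 'neg': [-10]
  After 'push 18': [-10, 18]
Program B final stack: [-10, 18]
Same: no

Answer: no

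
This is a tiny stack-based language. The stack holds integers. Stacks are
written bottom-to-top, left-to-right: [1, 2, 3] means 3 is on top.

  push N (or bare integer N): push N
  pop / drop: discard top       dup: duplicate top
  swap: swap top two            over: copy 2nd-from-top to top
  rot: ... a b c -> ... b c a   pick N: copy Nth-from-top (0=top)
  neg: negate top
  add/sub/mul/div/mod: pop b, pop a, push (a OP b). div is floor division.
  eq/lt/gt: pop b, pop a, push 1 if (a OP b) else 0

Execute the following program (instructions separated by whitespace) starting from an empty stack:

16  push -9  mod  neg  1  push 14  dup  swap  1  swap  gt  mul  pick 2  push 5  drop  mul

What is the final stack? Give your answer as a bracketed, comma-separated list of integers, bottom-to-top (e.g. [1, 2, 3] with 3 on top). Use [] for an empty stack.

After 'push 16': [16]
After 'push -9': [16, -9]
After 'mod': [-2]
After 'neg': [2]
After 'push 1': [2, 1]
After 'push 14': [2, 1, 14]
After 'dup': [2, 1, 14, 14]
After 'swap': [2, 1, 14, 14]
After 'push 1': [2, 1, 14, 14, 1]
After 'swap': [2, 1, 14, 1, 14]
After 'gt': [2, 1, 14, 0]
After 'mul': [2, 1, 0]
After 'pick 2': [2, 1, 0, 2]
After 'push 5': [2, 1, 0, 2, 5]
After 'drop': [2, 1, 0, 2]
After 'mul': [2, 1, 0]

Answer: [2, 1, 0]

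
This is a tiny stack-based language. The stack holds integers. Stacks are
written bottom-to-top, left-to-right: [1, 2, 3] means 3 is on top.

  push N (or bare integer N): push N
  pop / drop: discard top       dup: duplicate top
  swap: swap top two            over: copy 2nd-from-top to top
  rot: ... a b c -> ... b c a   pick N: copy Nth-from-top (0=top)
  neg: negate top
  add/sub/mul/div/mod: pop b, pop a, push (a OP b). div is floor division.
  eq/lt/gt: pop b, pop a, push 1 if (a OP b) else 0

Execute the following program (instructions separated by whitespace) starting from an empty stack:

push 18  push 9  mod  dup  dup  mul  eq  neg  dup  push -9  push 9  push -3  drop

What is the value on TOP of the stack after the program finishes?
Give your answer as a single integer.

After 'push 18': [18]
After 'push 9': [18, 9]
After 'mod': [0]
After 'dup': [0, 0]
After 'dup': [0, 0, 0]
After 'mul': [0, 0]
After 'eq': [1]
After 'neg': [-1]
After 'dup': [-1, -1]
After 'push -9': [-1, -1, -9]
After 'push 9': [-1, -1, -9, 9]
After 'push -3': [-1, -1, -9, 9, -3]
After 'drop': [-1, -1, -9, 9]

Answer: 9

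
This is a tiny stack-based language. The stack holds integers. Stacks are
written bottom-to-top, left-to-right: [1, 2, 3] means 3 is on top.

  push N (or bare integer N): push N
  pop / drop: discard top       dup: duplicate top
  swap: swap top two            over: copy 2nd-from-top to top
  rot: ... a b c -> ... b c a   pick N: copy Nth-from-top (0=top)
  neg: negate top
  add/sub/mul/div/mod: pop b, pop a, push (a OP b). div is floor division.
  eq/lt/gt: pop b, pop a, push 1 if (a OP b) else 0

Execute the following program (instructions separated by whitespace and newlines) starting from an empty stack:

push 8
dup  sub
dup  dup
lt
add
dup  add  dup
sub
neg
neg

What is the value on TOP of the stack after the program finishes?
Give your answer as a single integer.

After 'push 8': [8]
After 'dup': [8, 8]
After 'sub': [0]
After 'dup': [0, 0]
After 'dup': [0, 0, 0]
After 'lt': [0, 0]
After 'add': [0]
After 'dup': [0, 0]
After 'add': [0]
After 'dup': [0, 0]
After 'sub': [0]
After 'neg': [0]
After 'neg': [0]

Answer: 0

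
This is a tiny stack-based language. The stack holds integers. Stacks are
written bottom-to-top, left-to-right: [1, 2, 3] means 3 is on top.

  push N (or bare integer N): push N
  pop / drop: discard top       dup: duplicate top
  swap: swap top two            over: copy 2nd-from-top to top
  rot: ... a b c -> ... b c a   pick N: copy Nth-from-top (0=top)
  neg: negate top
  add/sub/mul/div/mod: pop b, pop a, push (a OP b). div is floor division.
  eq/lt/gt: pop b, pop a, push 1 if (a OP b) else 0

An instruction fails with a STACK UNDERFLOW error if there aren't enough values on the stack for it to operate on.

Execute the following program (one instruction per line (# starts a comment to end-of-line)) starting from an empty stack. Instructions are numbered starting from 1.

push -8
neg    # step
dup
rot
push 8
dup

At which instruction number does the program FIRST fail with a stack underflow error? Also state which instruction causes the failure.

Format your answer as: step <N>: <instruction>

Step 1 ('push -8'): stack = [-8], depth = 1
Step 2 ('neg'): stack = [8], depth = 1
Step 3 ('dup'): stack = [8, 8], depth = 2
Step 4 ('rot'): needs 3 value(s) but depth is 2 — STACK UNDERFLOW

Answer: step 4: rot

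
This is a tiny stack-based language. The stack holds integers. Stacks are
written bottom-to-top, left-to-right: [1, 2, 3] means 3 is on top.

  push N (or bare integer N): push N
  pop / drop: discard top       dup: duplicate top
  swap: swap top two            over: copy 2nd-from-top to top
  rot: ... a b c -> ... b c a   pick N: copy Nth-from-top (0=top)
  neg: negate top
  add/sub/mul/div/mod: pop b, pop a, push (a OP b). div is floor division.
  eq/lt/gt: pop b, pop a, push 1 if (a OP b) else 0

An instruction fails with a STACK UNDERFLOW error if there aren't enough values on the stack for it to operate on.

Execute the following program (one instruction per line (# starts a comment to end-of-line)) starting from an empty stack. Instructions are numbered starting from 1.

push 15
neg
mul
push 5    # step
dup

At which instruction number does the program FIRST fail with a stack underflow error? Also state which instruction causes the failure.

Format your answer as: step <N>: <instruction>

Step 1 ('push 15'): stack = [15], depth = 1
Step 2 ('neg'): stack = [-15], depth = 1
Step 3 ('mul'): needs 2 value(s) but depth is 1 — STACK UNDERFLOW

Answer: step 3: mul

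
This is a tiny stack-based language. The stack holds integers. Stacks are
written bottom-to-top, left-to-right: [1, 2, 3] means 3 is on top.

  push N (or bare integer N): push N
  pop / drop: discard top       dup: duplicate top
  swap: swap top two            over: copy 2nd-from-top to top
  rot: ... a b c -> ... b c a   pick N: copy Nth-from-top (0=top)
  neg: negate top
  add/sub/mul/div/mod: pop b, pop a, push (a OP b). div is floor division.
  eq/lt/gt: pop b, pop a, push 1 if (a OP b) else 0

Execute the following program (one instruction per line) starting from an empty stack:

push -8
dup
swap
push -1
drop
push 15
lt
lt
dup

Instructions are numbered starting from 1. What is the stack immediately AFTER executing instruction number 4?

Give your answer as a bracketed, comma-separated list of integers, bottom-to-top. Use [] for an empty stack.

Answer: [-8, -8, -1]

Derivation:
Step 1 ('push -8'): [-8]
Step 2 ('dup'): [-8, -8]
Step 3 ('swap'): [-8, -8]
Step 4 ('push -1'): [-8, -8, -1]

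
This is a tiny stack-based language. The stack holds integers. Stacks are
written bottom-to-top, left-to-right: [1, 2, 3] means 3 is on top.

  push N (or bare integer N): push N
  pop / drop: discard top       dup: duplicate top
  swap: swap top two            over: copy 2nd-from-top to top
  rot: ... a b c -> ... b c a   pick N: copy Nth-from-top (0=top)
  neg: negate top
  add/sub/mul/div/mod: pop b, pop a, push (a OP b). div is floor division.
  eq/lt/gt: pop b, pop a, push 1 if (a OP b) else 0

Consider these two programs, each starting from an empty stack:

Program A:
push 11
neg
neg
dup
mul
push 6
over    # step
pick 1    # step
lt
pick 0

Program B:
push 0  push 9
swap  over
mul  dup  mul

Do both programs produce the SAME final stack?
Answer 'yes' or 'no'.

Program A trace:
  After 'push 11': [11]
  After 'neg': [-11]
  After 'neg': [11]
  After 'dup': [11, 11]
  After 'mul': [121]
  After 'push 6': [121, 6]
  After 'over': [121, 6, 121]
  After 'pick 1': [121, 6, 121, 6]
  After 'lt': [121, 6, 0]
  After 'pick 0': [121, 6, 0, 0]
Program A final stack: [121, 6, 0, 0]

Program B trace:
  After 'push 0': [0]
  After 'push 9': [0, 9]
  After 'swap': [9, 0]
  After 'over': [9, 0, 9]
  After 'mul': [9, 0]
  After 'dup': [9, 0, 0]
  After 'mul': [9, 0]
Program B final stack: [9, 0]
Same: no

Answer: no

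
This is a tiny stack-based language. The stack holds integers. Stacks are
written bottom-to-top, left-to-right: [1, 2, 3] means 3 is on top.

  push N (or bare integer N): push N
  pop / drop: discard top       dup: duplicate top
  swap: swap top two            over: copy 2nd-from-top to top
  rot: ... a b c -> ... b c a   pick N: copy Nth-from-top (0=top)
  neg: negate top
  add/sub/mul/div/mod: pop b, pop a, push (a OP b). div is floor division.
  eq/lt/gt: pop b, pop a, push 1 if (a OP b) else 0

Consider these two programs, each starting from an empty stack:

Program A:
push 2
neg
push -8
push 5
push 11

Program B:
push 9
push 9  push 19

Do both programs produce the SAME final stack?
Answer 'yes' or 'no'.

Program A trace:
  After 'push 2': [2]
  After 'neg': [-2]
  After 'push -8': [-2, -8]
  After 'push 5': [-2, -8, 5]
  After 'push 11': [-2, -8, 5, 11]
Program A final stack: [-2, -8, 5, 11]

Program B trace:
  After 'push 9': [9]
  After 'push 9': [9, 9]
  After 'push 19': [9, 9, 19]
Program B final stack: [9, 9, 19]
Same: no

Answer: no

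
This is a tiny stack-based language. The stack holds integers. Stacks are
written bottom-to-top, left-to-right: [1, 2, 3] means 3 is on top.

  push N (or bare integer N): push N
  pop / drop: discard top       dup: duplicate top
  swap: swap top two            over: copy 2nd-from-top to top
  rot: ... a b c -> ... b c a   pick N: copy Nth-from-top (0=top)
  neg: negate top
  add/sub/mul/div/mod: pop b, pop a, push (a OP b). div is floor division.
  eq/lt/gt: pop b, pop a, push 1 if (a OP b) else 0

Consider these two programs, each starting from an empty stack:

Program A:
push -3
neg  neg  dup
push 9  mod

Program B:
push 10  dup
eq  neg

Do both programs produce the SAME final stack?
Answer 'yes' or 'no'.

Answer: no

Derivation:
Program A trace:
  After 'push -3': [-3]
  After 'neg': [3]
  After 'neg': [-3]
  After 'dup': [-3, -3]
  After 'push 9': [-3, -3, 9]
  After 'mod': [-3, 6]
Program A final stack: [-3, 6]

Program B trace:
  After 'push 10': [10]
  After 'dup': [10, 10]
  After 'eq': [1]
  After 'neg': [-1]
Program B final stack: [-1]
Same: no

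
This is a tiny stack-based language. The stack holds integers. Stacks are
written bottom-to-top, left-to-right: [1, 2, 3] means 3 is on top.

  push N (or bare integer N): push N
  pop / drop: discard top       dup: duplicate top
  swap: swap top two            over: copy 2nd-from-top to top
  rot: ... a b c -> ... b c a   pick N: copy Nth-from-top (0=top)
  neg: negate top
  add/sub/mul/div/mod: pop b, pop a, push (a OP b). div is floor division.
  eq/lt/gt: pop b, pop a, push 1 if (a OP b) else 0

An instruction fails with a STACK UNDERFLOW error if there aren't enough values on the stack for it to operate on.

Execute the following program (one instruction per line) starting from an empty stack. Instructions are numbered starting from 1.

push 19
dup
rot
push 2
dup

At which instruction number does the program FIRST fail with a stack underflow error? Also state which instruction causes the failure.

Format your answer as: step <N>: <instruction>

Answer: step 3: rot

Derivation:
Step 1 ('push 19'): stack = [19], depth = 1
Step 2 ('dup'): stack = [19, 19], depth = 2
Step 3 ('rot'): needs 3 value(s) but depth is 2 — STACK UNDERFLOW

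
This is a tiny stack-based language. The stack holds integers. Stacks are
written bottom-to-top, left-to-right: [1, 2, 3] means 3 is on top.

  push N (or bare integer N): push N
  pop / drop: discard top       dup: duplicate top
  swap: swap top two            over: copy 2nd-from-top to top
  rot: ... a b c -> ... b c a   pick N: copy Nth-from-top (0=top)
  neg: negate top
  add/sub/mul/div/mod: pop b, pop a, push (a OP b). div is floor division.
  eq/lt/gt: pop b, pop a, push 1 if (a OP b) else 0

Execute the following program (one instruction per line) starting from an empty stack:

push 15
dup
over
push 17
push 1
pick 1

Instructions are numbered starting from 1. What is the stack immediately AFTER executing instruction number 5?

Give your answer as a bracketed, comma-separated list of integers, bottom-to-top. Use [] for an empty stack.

Answer: [15, 15, 15, 17, 1]

Derivation:
Step 1 ('push 15'): [15]
Step 2 ('dup'): [15, 15]
Step 3 ('over'): [15, 15, 15]
Step 4 ('push 17'): [15, 15, 15, 17]
Step 5 ('push 1'): [15, 15, 15, 17, 1]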